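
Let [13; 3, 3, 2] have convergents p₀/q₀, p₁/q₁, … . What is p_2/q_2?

133/10

Using pₖ = aₖpₖ₋₁ + pₖ₋₂, qₖ = aₖqₖ₋₁ + qₖ₋₂ (with p₋₁=1, p₋₂=0, q₋₁=0, q₋₂=1):
  k=0: a=13, p=13, q=1
  k=1: a=3, p=40, q=3
  k=2: a=3, p=133, q=10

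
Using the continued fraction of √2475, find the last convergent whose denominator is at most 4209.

79201/1592

√2475 = [49; 1, 2, 1, 98, …] (period length 4).
Convergents:
  p_0/q_0 = 49/1
  p_1/q_1 = 50/1
  p_2/q_2 = 149/3
  p_3/q_3 = 199/4
  p_4/q_4 = 19651/395
  p_5/q_5 = 19850/399
  p_6/q_6 = 59351/1193
  p_7/q_7 = 79201/1592
  p_8/q_8 = 7821049/157209
q_7 = 1592 ≤ 4209 < 157209 = q_8, so the answer is 79201/1592.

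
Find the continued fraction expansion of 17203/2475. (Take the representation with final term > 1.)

17203 = 6*2475 + 2353
2475 = 1*2353 + 122
2353 = 19*122 + 35
122 = 3*35 + 17
35 = 2*17 + 1
17 = 17*1 + 0  (stop)
So 17203/2475 = [6; 1, 19, 3, 2, 17].

[6; 1, 19, 3, 2, 17]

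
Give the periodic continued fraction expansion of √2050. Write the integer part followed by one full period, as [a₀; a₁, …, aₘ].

a₀ = ⌊√2050⌋ = 45.
With m₀=0, d₀=1 and mₖ₊₁ = dₖaₖ − mₖ, dₖ₊₁ = (n − mₖ₊₁²)/dₖ, aₖ₊₁ = ⌊(a₀+mₖ₊₁)/dₖ₊₁⌋:
  k=1: m=45, d=25, a=3
  k=2: m=30, d=46, a=1
  k=3: m=16, d=39, a=1
  k=4: m=23, d=39, a=1
  k=5: m=16, d=46, a=1
  k=6: m=30, d=25, a=3
  k=7: m=45, d=1, a=90
d=1 and a=2a₀=90 at k=7, so the next step gives (m, d) = (45, 25) again — its k=1 value — and the period has length 7.

[45; 3, 1, 1, 1, 1, 3, 90]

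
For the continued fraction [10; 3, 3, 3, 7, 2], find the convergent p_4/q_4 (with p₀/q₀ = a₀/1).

2483/241

Using pₖ = aₖpₖ₋₁ + pₖ₋₂, qₖ = aₖqₖ₋₁ + qₖ₋₂ (with p₋₁=1, p₋₂=0, q₋₁=0, q₋₂=1):
  k=0: a=10, p=10, q=1
  k=1: a=3, p=31, q=3
  k=2: a=3, p=103, q=10
  k=3: a=3, p=340, q=33
  k=4: a=7, p=2483, q=241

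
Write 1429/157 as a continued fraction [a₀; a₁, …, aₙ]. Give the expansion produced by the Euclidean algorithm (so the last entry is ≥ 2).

[9; 9, 1, 4, 3]

1429 = 9*157 + 16
157 = 9*16 + 13
16 = 1*13 + 3
13 = 4*3 + 1
3 = 3*1 + 0  (stop)
So 1429/157 = [9; 9, 1, 4, 3].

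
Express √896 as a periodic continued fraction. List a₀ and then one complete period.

a₀ = ⌊√896⌋ = 29.
With m₀=0, d₀=1 and mₖ₊₁ = dₖaₖ − mₖ, dₖ₊₁ = (n − mₖ₊₁²)/dₖ, aₖ₊₁ = ⌊(a₀+mₖ₊₁)/dₖ₊₁⌋:
  k=1: m=29, d=55, a=1
  k=2: m=26, d=4, a=13
  k=3: m=26, d=55, a=1
  k=4: m=29, d=1, a=58
d=1 and a=2a₀=58 at k=4, so the next step gives (m, d) = (29, 55) again — its k=1 value — and the period has length 4.

[29; 1, 13, 1, 58]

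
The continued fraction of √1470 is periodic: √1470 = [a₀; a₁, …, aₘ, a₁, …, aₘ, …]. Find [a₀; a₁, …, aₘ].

[38; 2, 1, 14, 1, 2, 76]

a₀ = ⌊√1470⌋ = 38.
With m₀=0, d₀=1 and mₖ₊₁ = dₖaₖ − mₖ, dₖ₊₁ = (n − mₖ₊₁²)/dₖ, aₖ₊₁ = ⌊(a₀+mₖ₊₁)/dₖ₊₁⌋:
  k=1: m=38, d=26, a=2
  k=2: m=14, d=49, a=1
  k=3: m=35, d=5, a=14
  k=4: m=35, d=49, a=1
  k=5: m=14, d=26, a=2
  k=6: m=38, d=1, a=76
d=1 and a=2a₀=76 at k=6, so the next step gives (m, d) = (38, 26) again — its k=1 value — and the period has length 6.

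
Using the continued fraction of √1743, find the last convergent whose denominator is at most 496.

√1743 = [41; 1, 2, 1, 82, …] (period length 4).
Convergents:
  p_0/q_0 = 41/1
  p_1/q_1 = 42/1
  p_2/q_2 = 125/3
  p_3/q_3 = 167/4
  p_4/q_4 = 13819/331
  p_5/q_5 = 13986/335
  p_6/q_6 = 41791/1001
q_5 = 335 ≤ 496 < 1001 = q_6, so the answer is 13986/335.

13986/335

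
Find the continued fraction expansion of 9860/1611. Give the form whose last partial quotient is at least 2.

9860 = 6*1611 + 194
1611 = 8*194 + 59
194 = 3*59 + 17
59 = 3*17 + 8
17 = 2*8 + 1
8 = 8*1 + 0  (stop)
So 9860/1611 = [6; 8, 3, 3, 2, 8].

[6; 8, 3, 3, 2, 8]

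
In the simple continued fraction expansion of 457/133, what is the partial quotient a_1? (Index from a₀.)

2

457 = 3·133 + 58   →  a_0 = 3
133 = 2·58 + 17   →  a_1 = 2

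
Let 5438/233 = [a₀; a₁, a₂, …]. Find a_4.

5438 = 23·233 + 79   →  a_0 = 23
233 = 2·79 + 75   →  a_1 = 2
79 = 1·75 + 4   →  a_2 = 1
75 = 18·4 + 3   →  a_3 = 18
4 = 1·3 + 1   →  a_4 = 1

1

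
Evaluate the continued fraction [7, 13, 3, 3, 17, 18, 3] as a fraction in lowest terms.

898223/126954

Using pₖ = aₖpₖ₋₁ + pₖ₋₂ and qₖ = aₖqₖ₋₁ + qₖ₋₂:
  k=0: a=7, p=7, q=1
  k=1: a=13, p=92, q=13
  k=2: a=3, p=283, q=40
  k=3: a=3, p=941, q=133
  k=4: a=17, p=16280, q=2301
  k=5: a=18, p=293981, q=41551
  k=6: a=3, p=898223, q=126954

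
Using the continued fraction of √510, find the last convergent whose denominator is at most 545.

12082/535

√510 = [22; 1, 1, 2, 1, 1, 44, …] (period length 6).
Convergents:
  p_0/q_0 = 22/1
  p_1/q_1 = 23/1
  p_2/q_2 = 45/2
  p_3/q_3 = 113/5
  p_4/q_4 = 158/7
  p_5/q_5 = 271/12
  p_6/q_6 = 12082/535
  p_7/q_7 = 12353/547
q_6 = 535 ≤ 545 < 547 = q_7, so the answer is 12082/535.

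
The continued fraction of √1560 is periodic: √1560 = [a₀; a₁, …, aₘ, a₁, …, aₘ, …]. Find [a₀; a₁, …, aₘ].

[39; 2, 78]

a₀ = ⌊√1560⌋ = 39.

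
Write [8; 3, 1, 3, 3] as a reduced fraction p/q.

405/49

Fold from the inside: start with 3/1.
  3 + 1/3 = 10/3
  1 + 3/10 = 13/10
  3 + 10/13 = 49/13
  8 + 13/49 = 405/49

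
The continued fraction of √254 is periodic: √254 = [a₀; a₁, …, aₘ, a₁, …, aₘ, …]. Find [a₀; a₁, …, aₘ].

a₀ = ⌊√254⌋ = 15.
With m₀=0, d₀=1 and mₖ₊₁ = dₖaₖ − mₖ, dₖ₊₁ = (n − mₖ₊₁²)/dₖ, aₖ₊₁ = ⌊(a₀+mₖ₊₁)/dₖ₊₁⌋:
  k=1: m=15, d=29, a=1
  k=2: m=14, d=2, a=14
  k=3: m=14, d=29, a=1
  k=4: m=15, d=1, a=30
d=1 and a=2a₀=30 at k=4, so the next step gives (m, d) = (15, 29) again — its k=1 value — and the period has length 4.

[15; 1, 14, 1, 30]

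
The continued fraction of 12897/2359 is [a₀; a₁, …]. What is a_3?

12897 = 5·2359 + 1102   →  a_0 = 5
2359 = 2·1102 + 155   →  a_1 = 2
1102 = 7·155 + 17   →  a_2 = 7
155 = 9·17 + 2   →  a_3 = 9

9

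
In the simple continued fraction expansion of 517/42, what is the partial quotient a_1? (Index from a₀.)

517 = 12·42 + 13   →  a_0 = 12
42 = 3·13 + 3   →  a_1 = 3

3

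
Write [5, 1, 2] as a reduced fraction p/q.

17/3

Fold from the inside: start with 2/1.
  1 + 1/2 = 3/2
  5 + 2/3 = 17/3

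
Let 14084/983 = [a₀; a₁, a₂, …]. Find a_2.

18

14084 = 14·983 + 322   →  a_0 = 14
983 = 3·322 + 17   →  a_1 = 3
322 = 18·17 + 16   →  a_2 = 18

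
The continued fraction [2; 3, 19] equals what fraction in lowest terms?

135/58

Fold from the inside: start with 19/1.
  3 + 1/19 = 58/19
  2 + 19/58 = 135/58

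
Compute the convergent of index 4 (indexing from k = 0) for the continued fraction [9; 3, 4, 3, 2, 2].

Using pₖ = aₖpₖ₋₁ + pₖ₋₂, qₖ = aₖqₖ₋₁ + qₖ₋₂ (with p₋₁=1, p₋₂=0, q₋₁=0, q₋₂=1):
  k=0: a=9, p=9, q=1
  k=1: a=3, p=28, q=3
  k=2: a=4, p=121, q=13
  k=3: a=3, p=391, q=42
  k=4: a=2, p=903, q=97

903/97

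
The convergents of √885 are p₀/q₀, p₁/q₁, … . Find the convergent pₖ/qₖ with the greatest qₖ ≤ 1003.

28321/952

√885 = [29; 1, 2, 1, 58, …] (period length 4).
Convergents:
  p_0/q_0 = 29/1
  p_1/q_1 = 30/1
  p_2/q_2 = 89/3
  p_3/q_3 = 119/4
  p_4/q_4 = 6991/235
  p_5/q_5 = 7110/239
  p_6/q_6 = 21211/713
  p_7/q_7 = 28321/952
  p_8/q_8 = 1663829/55929
q_7 = 952 ≤ 1003 < 55929 = q_8, so the answer is 28321/952.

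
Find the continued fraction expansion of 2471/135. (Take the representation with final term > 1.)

2471 = 18·135 + 41
135 = 3·41 + 12
41 = 3·12 + 5
12 = 2·5 + 2
5 = 2·2 + 1
2 = 2·1 + 0  (stop)
So 2471/135 = [18; 3, 3, 2, 2, 2].

[18; 3, 3, 2, 2, 2]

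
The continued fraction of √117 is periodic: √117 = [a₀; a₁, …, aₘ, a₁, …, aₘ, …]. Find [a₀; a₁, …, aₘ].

a₀ = ⌊√117⌋ = 10.
With m₀=0, d₀=1 and mₖ₊₁ = dₖaₖ − mₖ, dₖ₊₁ = (n − mₖ₊₁²)/dₖ, aₖ₊₁ = ⌊(a₀+mₖ₊₁)/dₖ₊₁⌋:
  k=1: m=10, d=17, a=1
  k=2: m=7, d=4, a=4
  k=3: m=9, d=9, a=2
  k=4: m=9, d=4, a=4
  k=5: m=7, d=17, a=1
  k=6: m=10, d=1, a=20
d=1 and a=2a₀=20 at k=6, so the next step gives (m, d) = (10, 17) again — its k=1 value — and the period has length 6.

[10; 1, 4, 2, 4, 1, 20]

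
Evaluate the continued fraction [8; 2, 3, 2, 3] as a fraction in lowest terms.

Fold from the inside: start with 3/1.
  2 + 1/3 = 7/3
  3 + 3/7 = 24/7
  2 + 7/24 = 55/24
  8 + 24/55 = 464/55

464/55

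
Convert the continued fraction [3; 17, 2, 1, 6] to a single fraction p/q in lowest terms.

1061/347

Fold from the inside: start with 6/1.
  1 + 1/6 = 7/6
  2 + 6/7 = 20/7
  17 + 7/20 = 347/20
  3 + 20/347 = 1061/347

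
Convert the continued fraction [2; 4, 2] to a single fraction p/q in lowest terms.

20/9

Fold from the inside: start with 2/1.
  4 + 1/2 = 9/2
  2 + 2/9 = 20/9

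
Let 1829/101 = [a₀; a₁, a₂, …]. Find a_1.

1829 = 18·101 + 11   →  a_0 = 18
101 = 9·11 + 2   →  a_1 = 9

9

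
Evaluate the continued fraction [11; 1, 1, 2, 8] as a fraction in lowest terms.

Using pₖ = aₖpₖ₋₁ + pₖ₋₂ and qₖ = aₖqₖ₋₁ + qₖ₋₂:
  k=0: a=11, p=11, q=1
  k=1: a=1, p=12, q=1
  k=2: a=1, p=23, q=2
  k=3: a=2, p=58, q=5
  k=4: a=8, p=487, q=42

487/42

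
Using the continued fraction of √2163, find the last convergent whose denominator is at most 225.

5767/124

√2163 = [46; 1, 1, 30, 1, 1, 92, …] (period length 6).
Convergents:
  p_0/q_0 = 46/1
  p_1/q_1 = 47/1
  p_2/q_2 = 93/2
  p_3/q_3 = 2837/61
  p_4/q_4 = 2930/63
  p_5/q_5 = 5767/124
  p_6/q_6 = 533494/11471
q_5 = 124 ≤ 225 < 11471 = q_6, so the answer is 5767/124.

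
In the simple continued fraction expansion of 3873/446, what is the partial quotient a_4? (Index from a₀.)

7

3873 = 8·446 + 305   →  a_0 = 8
446 = 1·305 + 141   →  a_1 = 1
305 = 2·141 + 23   →  a_2 = 2
141 = 6·23 + 3   →  a_3 = 6
23 = 7·3 + 2   →  a_4 = 7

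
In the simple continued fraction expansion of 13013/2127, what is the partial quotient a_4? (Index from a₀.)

6

13013 = 6·2127 + 251   →  a_0 = 6
2127 = 8·251 + 119   →  a_1 = 8
251 = 2·119 + 13   →  a_2 = 2
119 = 9·13 + 2   →  a_3 = 9
13 = 6·2 + 1   →  a_4 = 6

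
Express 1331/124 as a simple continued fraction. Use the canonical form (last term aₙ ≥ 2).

[10; 1, 2, 1, 3, 8]

1331 = 10×124 + 91
124 = 1×91 + 33
91 = 2×33 + 25
33 = 1×25 + 8
25 = 3×8 + 1
8 = 8×1 + 0  (stop)
So 1331/124 = [10; 1, 2, 1, 3, 8].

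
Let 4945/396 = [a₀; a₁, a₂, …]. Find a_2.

4945 = 12·396 + 193   →  a_0 = 12
396 = 2·193 + 10   →  a_1 = 2
193 = 19·10 + 3   →  a_2 = 19

19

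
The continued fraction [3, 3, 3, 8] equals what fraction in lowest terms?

Fold from the inside: start with 8/1.
  3 + 1/8 = 25/8
  3 + 8/25 = 83/25
  3 + 25/83 = 274/83

274/83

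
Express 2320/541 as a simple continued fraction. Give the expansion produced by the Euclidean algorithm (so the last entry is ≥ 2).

[4; 3, 2, 7, 3, 3]

2320 = 4×541 + 156
541 = 3×156 + 73
156 = 2×73 + 10
73 = 7×10 + 3
10 = 3×3 + 1
3 = 3×1 + 0  (stop)
So 2320/541 = [4; 3, 2, 7, 3, 3].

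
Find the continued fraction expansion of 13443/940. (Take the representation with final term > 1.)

[14; 3, 3, 9, 10]

13443 = 14×940 + 283
940 = 3×283 + 91
283 = 3×91 + 10
91 = 9×10 + 1
10 = 10×1 + 0  (stop)
So 13443/940 = [14; 3, 3, 9, 10].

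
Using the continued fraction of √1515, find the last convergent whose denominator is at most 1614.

39429/1013

√1515 = [38; 1, 11, 1, 76, …] (period length 4).
Convergents:
  p_0/q_0 = 38/1
  p_1/q_1 = 39/1
  p_2/q_2 = 467/12
  p_3/q_3 = 506/13
  p_4/q_4 = 38923/1000
  p_5/q_5 = 39429/1013
  p_6/q_6 = 472642/12143
q_5 = 1013 ≤ 1614 < 12143 = q_6, so the answer is 39429/1013.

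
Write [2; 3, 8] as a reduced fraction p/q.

Fold from the inside: start with 8/1.
  3 + 1/8 = 25/8
  2 + 8/25 = 58/25

58/25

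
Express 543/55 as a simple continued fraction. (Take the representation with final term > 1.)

543 = 9·55 + 48
55 = 1·48 + 7
48 = 6·7 + 6
7 = 1·6 + 1
6 = 6·1 + 0  (stop)
So 543/55 = [9; 1, 6, 1, 6].

[9; 1, 6, 1, 6]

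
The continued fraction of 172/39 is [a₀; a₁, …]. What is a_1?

172 = 4·39 + 16   →  a_0 = 4
39 = 2·16 + 7   →  a_1 = 2

2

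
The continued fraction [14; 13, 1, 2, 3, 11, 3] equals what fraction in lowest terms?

67283/4781

Using pₖ = aₖpₖ₋₁ + pₖ₋₂ and qₖ = aₖqₖ₋₁ + qₖ₋₂:
  k=0: a=14, p=14, q=1
  k=1: a=13, p=183, q=13
  k=2: a=1, p=197, q=14
  k=3: a=2, p=577, q=41
  k=4: a=3, p=1928, q=137
  k=5: a=11, p=21785, q=1548
  k=6: a=3, p=67283, q=4781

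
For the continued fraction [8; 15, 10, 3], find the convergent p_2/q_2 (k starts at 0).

Using pₖ = aₖpₖ₋₁ + pₖ₋₂, qₖ = aₖqₖ₋₁ + qₖ₋₂ (with p₋₁=1, p₋₂=0, q₋₁=0, q₋₂=1):
  k=0: a=8, p=8, q=1
  k=1: a=15, p=121, q=15
  k=2: a=10, p=1218, q=151

1218/151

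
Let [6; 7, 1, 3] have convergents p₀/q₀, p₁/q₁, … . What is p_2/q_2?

49/8

Using pₖ = aₖpₖ₋₁ + pₖ₋₂, qₖ = aₖqₖ₋₁ + qₖ₋₂ (with p₋₁=1, p₋₂=0, q₋₁=0, q₋₂=1):
  k=0: a=6, p=6, q=1
  k=1: a=7, p=43, q=7
  k=2: a=1, p=49, q=8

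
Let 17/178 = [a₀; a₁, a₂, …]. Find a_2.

17 = 0·178 + 17   →  a_0 = 0
178 = 10·17 + 8   →  a_1 = 10
17 = 2·8 + 1   →  a_2 = 2

2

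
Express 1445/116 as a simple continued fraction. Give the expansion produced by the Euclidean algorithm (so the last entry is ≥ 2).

[12; 2, 5, 3, 3]

1445 = 12·116 + 53
116 = 2·53 + 10
53 = 5·10 + 3
10 = 3·3 + 1
3 = 3·1 + 0  (stop)
So 1445/116 = [12; 2, 5, 3, 3].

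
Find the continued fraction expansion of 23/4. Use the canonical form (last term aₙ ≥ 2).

[5; 1, 3]

23 = 5*4 + 3
4 = 1*3 + 1
3 = 3*1 + 0  (stop)
So 23/4 = [5; 1, 3].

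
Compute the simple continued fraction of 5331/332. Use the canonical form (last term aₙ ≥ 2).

[16; 17, 2, 9]

5331 = 16*332 + 19
332 = 17*19 + 9
19 = 2*9 + 1
9 = 9*1 + 0  (stop)
So 5331/332 = [16; 17, 2, 9].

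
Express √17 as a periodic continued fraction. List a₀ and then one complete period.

[4; 8]

a₀ = ⌊√17⌋ = 4.
With m₀=0, d₀=1 and mₖ₊₁ = dₖaₖ − mₖ, dₖ₊₁ = (n − mₖ₊₁²)/dₖ, aₖ₊₁ = ⌊(a₀+mₖ₊₁)/dₖ₊₁⌋:
  k=1: m=4, d=1, a=8
d=1 and a=2a₀=8 at k=1, so the next step gives (m, d) = (4, 1) again — its k=1 value — and the period has length 1.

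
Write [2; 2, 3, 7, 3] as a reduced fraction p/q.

Using pₖ = aₖpₖ₋₁ + pₖ₋₂ and qₖ = aₖqₖ₋₁ + qₖ₋₂:
  k=0: a=2, p=2, q=1
  k=1: a=2, p=5, q=2
  k=2: a=3, p=17, q=7
  k=3: a=7, p=124, q=51
  k=4: a=3, p=389, q=160

389/160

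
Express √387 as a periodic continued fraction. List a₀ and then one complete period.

a₀ = ⌊√387⌋ = 19.
With m₀=0, d₀=1 and mₖ₊₁ = dₖaₖ − mₖ, dₖ₊₁ = (n − mₖ₊₁²)/dₖ, aₖ₊₁ = ⌊(a₀+mₖ₊₁)/dₖ₊₁⌋:
  k=1: m=19, d=26, a=1
  k=2: m=7, d=13, a=2
  k=3: m=19, d=2, a=19
  k=4: m=19, d=13, a=2
  k=5: m=7, d=26, a=1
  k=6: m=19, d=1, a=38
d=1 and a=2a₀=38 at k=6, so the next step gives (m, d) = (19, 26) again — its k=1 value — and the period has length 6.

[19; 1, 2, 19, 2, 1, 38]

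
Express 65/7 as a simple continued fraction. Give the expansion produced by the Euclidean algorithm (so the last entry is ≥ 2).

[9; 3, 2]

65 = 9×7 + 2
7 = 3×2 + 1
2 = 2×1 + 0  (stop)
So 65/7 = [9; 3, 2].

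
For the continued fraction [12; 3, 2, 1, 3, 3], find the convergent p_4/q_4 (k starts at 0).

455/37

Using pₖ = aₖpₖ₋₁ + pₖ₋₂, qₖ = aₖqₖ₋₁ + qₖ₋₂ (with p₋₁=1, p₋₂=0, q₋₁=0, q₋₂=1):
  k=0: a=12, p=12, q=1
  k=1: a=3, p=37, q=3
  k=2: a=2, p=86, q=7
  k=3: a=1, p=123, q=10
  k=4: a=3, p=455, q=37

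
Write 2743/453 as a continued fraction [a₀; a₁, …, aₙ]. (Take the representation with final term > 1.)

[6; 18, 8, 3]

2743 = 6×453 + 25
453 = 18×25 + 3
25 = 8×3 + 1
3 = 3×1 + 0  (stop)
So 2743/453 = [6; 18, 8, 3].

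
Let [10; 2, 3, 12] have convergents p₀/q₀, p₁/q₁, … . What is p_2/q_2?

73/7

Using pₖ = aₖpₖ₋₁ + pₖ₋₂, qₖ = aₖqₖ₋₁ + qₖ₋₂ (with p₋₁=1, p₋₂=0, q₋₁=0, q₋₂=1):
  k=0: a=10, p=10, q=1
  k=1: a=2, p=21, q=2
  k=2: a=3, p=73, q=7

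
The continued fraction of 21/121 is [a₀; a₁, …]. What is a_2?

21 = 0·121 + 21   →  a_0 = 0
121 = 5·21 + 16   →  a_1 = 5
21 = 1·16 + 5   →  a_2 = 1

1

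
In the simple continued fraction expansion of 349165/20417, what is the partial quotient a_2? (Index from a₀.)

349165 = 17·20417 + 2076   →  a_0 = 17
20417 = 9·2076 + 1733   →  a_1 = 9
2076 = 1·1733 + 343   →  a_2 = 1

1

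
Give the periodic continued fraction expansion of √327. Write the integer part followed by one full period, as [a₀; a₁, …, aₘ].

a₀ = ⌊√327⌋ = 18.

[18; 12, 36]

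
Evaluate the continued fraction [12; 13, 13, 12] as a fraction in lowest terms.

Using pₖ = aₖpₖ₋₁ + pₖ₋₂ and qₖ = aₖqₖ₋₁ + qₖ₋₂:
  k=0: a=12, p=12, q=1
  k=1: a=13, p=157, q=13
  k=2: a=13, p=2053, q=170
  k=3: a=12, p=24793, q=2053

24793/2053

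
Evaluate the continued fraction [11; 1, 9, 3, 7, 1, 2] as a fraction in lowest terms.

8844/743

Using pₖ = aₖpₖ₋₁ + pₖ₋₂ and qₖ = aₖqₖ₋₁ + qₖ₋₂:
  k=0: a=11, p=11, q=1
  k=1: a=1, p=12, q=1
  k=2: a=9, p=119, q=10
  k=3: a=3, p=369, q=31
  k=4: a=7, p=2702, q=227
  k=5: a=1, p=3071, q=258
  k=6: a=2, p=8844, q=743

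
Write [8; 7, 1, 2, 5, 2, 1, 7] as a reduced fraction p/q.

Using pₖ = aₖpₖ₋₁ + pₖ₋₂ and qₖ = aₖqₖ₋₁ + qₖ₋₂:
  k=0: a=8, p=8, q=1
  k=1: a=7, p=57, q=7
  k=2: a=1, p=65, q=8
  k=3: a=2, p=187, q=23
  k=4: a=5, p=1000, q=123
  k=5: a=2, p=2187, q=269
  k=6: a=1, p=3187, q=392
  k=7: a=7, p=24496, q=3013

24496/3013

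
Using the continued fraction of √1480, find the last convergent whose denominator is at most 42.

√1480 = [38; 2, 8, 19, 8, 2, 76, …] (period length 6).
Convergents:
  p_0/q_0 = 38/1
  p_1/q_1 = 77/2
  p_2/q_2 = 654/17
  p_3/q_3 = 12503/325
q_2 = 17 ≤ 42 < 325 = q_3, so the answer is 654/17.

654/17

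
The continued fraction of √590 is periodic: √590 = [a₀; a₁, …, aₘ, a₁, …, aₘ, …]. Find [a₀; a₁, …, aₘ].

[24; 3, 2, 4, 2, 3, 48]

a₀ = ⌊√590⌋ = 24.
With m₀=0, d₀=1 and mₖ₊₁ = dₖaₖ − mₖ, dₖ₊₁ = (n − mₖ₊₁²)/dₖ, aₖ₊₁ = ⌊(a₀+mₖ₊₁)/dₖ₊₁⌋:
  k=1: m=24, d=14, a=3
  k=2: m=18, d=19, a=2
  k=3: m=20, d=10, a=4
  k=4: m=20, d=19, a=2
  k=5: m=18, d=14, a=3
  k=6: m=24, d=1, a=48
d=1 and a=2a₀=48 at k=6, so the next step gives (m, d) = (24, 14) again — its k=1 value — and the period has length 6.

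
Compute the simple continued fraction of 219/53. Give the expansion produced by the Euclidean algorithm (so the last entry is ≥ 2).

219 = 4×53 + 7
53 = 7×7 + 4
7 = 1×4 + 3
4 = 1×3 + 1
3 = 3×1 + 0  (stop)
So 219/53 = [4; 7, 1, 1, 3].

[4; 7, 1, 1, 3]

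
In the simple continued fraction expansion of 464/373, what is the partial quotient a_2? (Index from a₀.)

464 = 1·373 + 91   →  a_0 = 1
373 = 4·91 + 9   →  a_1 = 4
91 = 10·9 + 1   →  a_2 = 10

10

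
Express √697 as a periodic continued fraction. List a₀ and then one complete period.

[26; 2, 2, 52]

a₀ = ⌊√697⌋ = 26.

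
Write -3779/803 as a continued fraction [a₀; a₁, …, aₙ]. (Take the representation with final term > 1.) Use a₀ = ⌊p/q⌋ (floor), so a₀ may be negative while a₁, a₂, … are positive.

-3779 = -5·803 + 236
803 = 3·236 + 95
236 = 2·95 + 46
95 = 2·46 + 3
46 = 15·3 + 1
3 = 3·1 + 0  (stop)
So -3779/803 = [-5; 3, 2, 2, 15, 3].

[-5; 3, 2, 2, 15, 3]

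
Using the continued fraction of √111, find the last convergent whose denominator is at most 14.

√111 = [10; 1, 1, 6, 1, 1, 20, …] (period length 6).
Convergents:
  p_0/q_0 = 10/1
  p_1/q_1 = 11/1
  p_2/q_2 = 21/2
  p_3/q_3 = 137/13
  p_4/q_4 = 158/15
q_3 = 13 ≤ 14 < 15 = q_4, so the answer is 137/13.

137/13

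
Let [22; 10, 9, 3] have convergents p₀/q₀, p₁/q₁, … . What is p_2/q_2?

2011/91

Using pₖ = aₖpₖ₋₁ + pₖ₋₂, qₖ = aₖqₖ₋₁ + qₖ₋₂ (with p₋₁=1, p₋₂=0, q₋₁=0, q₋₂=1):
  k=0: a=22, p=22, q=1
  k=1: a=10, p=221, q=10
  k=2: a=9, p=2011, q=91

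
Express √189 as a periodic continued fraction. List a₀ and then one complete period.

[13; 1, 2, 1, 26]

a₀ = ⌊√189⌋ = 13.
With m₀=0, d₀=1 and mₖ₊₁ = dₖaₖ − mₖ, dₖ₊₁ = (n − mₖ₊₁²)/dₖ, aₖ₊₁ = ⌊(a₀+mₖ₊₁)/dₖ₊₁⌋:
  k=1: m=13, d=20, a=1
  k=2: m=7, d=7, a=2
  k=3: m=7, d=20, a=1
  k=4: m=13, d=1, a=26
d=1 and a=2a₀=26 at k=4, so the next step gives (m, d) = (13, 20) again — its k=1 value — and the period has length 4.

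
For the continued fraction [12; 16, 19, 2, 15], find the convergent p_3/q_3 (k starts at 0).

Using pₖ = aₖpₖ₋₁ + pₖ₋₂, qₖ = aₖqₖ₋₁ + qₖ₋₂ (with p₋₁=1, p₋₂=0, q₋₁=0, q₋₂=1):
  k=0: a=12, p=12, q=1
  k=1: a=16, p=193, q=16
  k=2: a=19, p=3679, q=305
  k=3: a=2, p=7551, q=626

7551/626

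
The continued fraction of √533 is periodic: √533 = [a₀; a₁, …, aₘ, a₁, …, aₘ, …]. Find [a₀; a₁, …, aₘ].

a₀ = ⌊√533⌋ = 23.
With m₀=0, d₀=1 and mₖ₊₁ = dₖaₖ − mₖ, dₖ₊₁ = (n − mₖ₊₁²)/dₖ, aₖ₊₁ = ⌊(a₀+mₖ₊₁)/dₖ₊₁⌋:
  k=1: m=23, d=4, a=11
  k=2: m=21, d=23, a=1
  k=3: m=2, d=23, a=1
  k=4: m=21, d=4, a=11
  k=5: m=23, d=1, a=46
d=1 and a=2a₀=46 at k=5, so the next step gives (m, d) = (23, 4) again — its k=1 value — and the period has length 5.

[23; 11, 1, 1, 11, 46]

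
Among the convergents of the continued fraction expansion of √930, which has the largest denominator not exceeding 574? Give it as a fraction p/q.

7441/244

√930 = [30; 2, 60, …] (period length 2).
Convergents:
  p_0/q_0 = 30/1
  p_1/q_1 = 61/2
  p_2/q_2 = 3690/121
  p_3/q_3 = 7441/244
  p_4/q_4 = 450150/14761
q_3 = 244 ≤ 574 < 14761 = q_4, so the answer is 7441/244.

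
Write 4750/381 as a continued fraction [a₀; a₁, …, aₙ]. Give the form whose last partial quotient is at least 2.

4750 = 12*381 + 178
381 = 2*178 + 25
178 = 7*25 + 3
25 = 8*3 + 1
3 = 3*1 + 0  (stop)
So 4750/381 = [12; 2, 7, 8, 3].

[12; 2, 7, 8, 3]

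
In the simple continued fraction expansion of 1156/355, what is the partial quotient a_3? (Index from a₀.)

9

1156 = 3·355 + 91   →  a_0 = 3
355 = 3·91 + 82   →  a_1 = 3
91 = 1·82 + 9   →  a_2 = 1
82 = 9·9 + 1   →  a_3 = 9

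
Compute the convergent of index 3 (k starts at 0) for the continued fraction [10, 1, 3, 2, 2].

Using pₖ = aₖpₖ₋₁ + pₖ₋₂, qₖ = aₖqₖ₋₁ + qₖ₋₂ (with p₋₁=1, p₋₂=0, q₋₁=0, q₋₂=1):
  k=0: a=10, p=10, q=1
  k=1: a=1, p=11, q=1
  k=2: a=3, p=43, q=4
  k=3: a=2, p=97, q=9

97/9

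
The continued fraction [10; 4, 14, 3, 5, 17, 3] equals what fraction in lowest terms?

501927/48989

Fold from the inside: start with 3/1.
  17 + 1/3 = 52/3
  5 + 3/52 = 263/52
  3 + 52/263 = 841/263
  14 + 263/841 = 12037/841
  4 + 841/12037 = 48989/12037
  10 + 12037/48989 = 501927/48989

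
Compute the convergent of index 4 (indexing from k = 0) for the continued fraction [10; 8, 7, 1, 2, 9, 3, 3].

Using pₖ = aₖpₖ₋₁ + pₖ₋₂, qₖ = aₖqₖ₋₁ + qₖ₋₂ (with p₋₁=1, p₋₂=0, q₋₁=0, q₋₂=1):
  k=0: a=10, p=10, q=1
  k=1: a=8, p=81, q=8
  k=2: a=7, p=577, q=57
  k=3: a=1, p=658, q=65
  k=4: a=2, p=1893, q=187

1893/187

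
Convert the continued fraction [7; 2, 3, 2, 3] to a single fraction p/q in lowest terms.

409/55

Using pₖ = aₖpₖ₋₁ + pₖ₋₂ and qₖ = aₖqₖ₋₁ + qₖ₋₂:
  k=0: a=7, p=7, q=1
  k=1: a=2, p=15, q=2
  k=2: a=3, p=52, q=7
  k=3: a=2, p=119, q=16
  k=4: a=3, p=409, q=55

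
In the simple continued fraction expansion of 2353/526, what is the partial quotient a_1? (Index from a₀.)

2

2353 = 4·526 + 249   →  a_0 = 4
526 = 2·249 + 28   →  a_1 = 2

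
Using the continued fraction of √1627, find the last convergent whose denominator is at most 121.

4800/119

√1627 = [40; 2, 1, 39, 1, 2, 80, …] (period length 6).
Convergents:
  p_0/q_0 = 40/1
  p_1/q_1 = 81/2
  p_2/q_2 = 121/3
  p_3/q_3 = 4800/119
  p_4/q_4 = 4921/122
q_3 = 119 ≤ 121 < 122 = q_4, so the answer is 4800/119.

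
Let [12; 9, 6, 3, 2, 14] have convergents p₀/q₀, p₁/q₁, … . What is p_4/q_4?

4880/403

Using pₖ = aₖpₖ₋₁ + pₖ₋₂, qₖ = aₖqₖ₋₁ + qₖ₋₂ (with p₋₁=1, p₋₂=0, q₋₁=0, q₋₂=1):
  k=0: a=12, p=12, q=1
  k=1: a=9, p=109, q=9
  k=2: a=6, p=666, q=55
  k=3: a=3, p=2107, q=174
  k=4: a=2, p=4880, q=403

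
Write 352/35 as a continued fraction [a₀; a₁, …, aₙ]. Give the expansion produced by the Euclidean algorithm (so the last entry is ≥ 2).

[10; 17, 2]

352 = 10×35 + 2
35 = 17×2 + 1
2 = 2×1 + 0  (stop)
So 352/35 = [10; 17, 2].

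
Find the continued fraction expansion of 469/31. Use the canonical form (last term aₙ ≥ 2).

[15; 7, 1, 3]

469 = 15×31 + 4
31 = 7×4 + 3
4 = 1×3 + 1
3 = 3×1 + 0  (stop)
So 469/31 = [15; 7, 1, 3].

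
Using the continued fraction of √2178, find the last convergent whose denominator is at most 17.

√2178 = [46; 1, 2, 46, 2, 1, 92, …] (period length 6).
Convergents:
  p_0/q_0 = 46/1
  p_1/q_1 = 47/1
  p_2/q_2 = 140/3
  p_3/q_3 = 6487/139
q_2 = 3 ≤ 17 < 139 = q_3, so the answer is 140/3.

140/3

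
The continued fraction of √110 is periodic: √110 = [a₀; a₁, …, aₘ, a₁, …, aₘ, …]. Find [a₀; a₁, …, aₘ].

[10; 2, 20]

a₀ = ⌊√110⌋ = 10.
With m₀=0, d₀=1 and mₖ₊₁ = dₖaₖ − mₖ, dₖ₊₁ = (n − mₖ₊₁²)/dₖ, aₖ₊₁ = ⌊(a₀+mₖ₊₁)/dₖ₊₁⌋:
  k=1: m=10, d=10, a=2
  k=2: m=10, d=1, a=20
d=1 and a=2a₀=20 at k=2, so the next step gives (m, d) = (10, 10) again — its k=1 value — and the period has length 2.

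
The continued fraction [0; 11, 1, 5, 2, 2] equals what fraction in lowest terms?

32/379

Fold from the inside: start with 2/1.
  2 + 1/2 = 5/2
  5 + 2/5 = 27/5
  1 + 5/27 = 32/27
  11 + 27/32 = 379/32
  0 + 32/379 = 32/379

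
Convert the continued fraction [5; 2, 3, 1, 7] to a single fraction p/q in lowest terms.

Fold from the inside: start with 7/1.
  1 + 1/7 = 8/7
  3 + 7/8 = 31/8
  2 + 8/31 = 70/31
  5 + 31/70 = 381/70

381/70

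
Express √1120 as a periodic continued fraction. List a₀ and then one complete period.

[33; 2, 6, 1, 15, 1, 6, 2, 66]

a₀ = ⌊√1120⌋ = 33.
With m₀=0, d₀=1 and mₖ₊₁ = dₖaₖ − mₖ, dₖ₊₁ = (n − mₖ₊₁²)/dₖ, aₖ₊₁ = ⌊(a₀+mₖ₊₁)/dₖ₊₁⌋:
  k=1: m=33, d=31, a=2
  k=2: m=29, d=9, a=6
  k=3: m=25, d=55, a=1
  k=4: m=30, d=4, a=15
  k=5: m=30, d=55, a=1
  k=6: m=25, d=9, a=6
  k=7: m=29, d=31, a=2
  k=8: m=33, d=1, a=66
d=1 and a=2a₀=66 at k=8, so the next step gives (m, d) = (33, 31) again — its k=1 value — and the period has length 8.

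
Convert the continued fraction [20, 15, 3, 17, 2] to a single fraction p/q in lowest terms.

Using pₖ = aₖpₖ₋₁ + pₖ₋₂ and qₖ = aₖqₖ₋₁ + qₖ₋₂:
  k=0: a=20, p=20, q=1
  k=1: a=15, p=301, q=15
  k=2: a=3, p=923, q=46
  k=3: a=17, p=15992, q=797
  k=4: a=2, p=32907, q=1640

32907/1640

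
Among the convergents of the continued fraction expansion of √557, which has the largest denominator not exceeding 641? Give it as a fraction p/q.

11116/471

√557 = [23; 1, 1, 1, 1, 46, …] (period length 5).
Convergents:
  p_0/q_0 = 23/1
  p_1/q_1 = 24/1
  p_2/q_2 = 47/2
  p_3/q_3 = 71/3
  p_4/q_4 = 118/5
  p_5/q_5 = 5499/233
  p_6/q_6 = 5617/238
  p_7/q_7 = 11116/471
  p_8/q_8 = 16733/709
q_7 = 471 ≤ 641 < 709 = q_8, so the answer is 11116/471.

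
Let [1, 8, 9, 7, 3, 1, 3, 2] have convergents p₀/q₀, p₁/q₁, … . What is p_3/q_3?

Using pₖ = aₖpₖ₋₁ + pₖ₋₂, qₖ = aₖqₖ₋₁ + qₖ₋₂ (with p₋₁=1, p₋₂=0, q₋₁=0, q₋₂=1):
  k=0: a=1, p=1, q=1
  k=1: a=8, p=9, q=8
  k=2: a=9, p=82, q=73
  k=3: a=7, p=583, q=519

583/519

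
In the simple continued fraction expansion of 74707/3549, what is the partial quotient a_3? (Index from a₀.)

15

74707 = 21·3549 + 178   →  a_0 = 21
3549 = 19·178 + 167   →  a_1 = 19
178 = 1·167 + 11   →  a_2 = 1
167 = 15·11 + 2   →  a_3 = 15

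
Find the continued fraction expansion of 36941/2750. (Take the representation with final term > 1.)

36941 = 13·2750 + 1191
2750 = 2·1191 + 368
1191 = 3·368 + 87
368 = 4·87 + 20
87 = 4·20 + 7
20 = 2·7 + 6
7 = 1·6 + 1
6 = 6·1 + 0  (stop)
So 36941/2750 = [13; 2, 3, 4, 4, 2, 1, 6].

[13; 2, 3, 4, 4, 2, 1, 6]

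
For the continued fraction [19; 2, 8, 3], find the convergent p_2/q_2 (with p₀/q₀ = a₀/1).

Using pₖ = aₖpₖ₋₁ + pₖ₋₂, qₖ = aₖqₖ₋₁ + qₖ₋₂ (with p₋₁=1, p₋₂=0, q₋₁=0, q₋₂=1):
  k=0: a=19, p=19, q=1
  k=1: a=2, p=39, q=2
  k=2: a=8, p=331, q=17

331/17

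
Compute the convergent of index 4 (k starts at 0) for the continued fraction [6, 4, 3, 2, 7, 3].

Using pₖ = aₖpₖ₋₁ + pₖ₋₂, qₖ = aₖqₖ₋₁ + qₖ₋₂ (with p₋₁=1, p₋₂=0, q₋₁=0, q₋₂=1):
  k=0: a=6, p=6, q=1
  k=1: a=4, p=25, q=4
  k=2: a=3, p=81, q=13
  k=3: a=2, p=187, q=30
  k=4: a=7, p=1390, q=223

1390/223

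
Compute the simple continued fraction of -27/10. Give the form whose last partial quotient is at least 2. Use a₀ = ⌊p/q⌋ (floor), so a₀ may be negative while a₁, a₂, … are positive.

-27 = -3·10 + 3
10 = 3·3 + 1
3 = 3·1 + 0  (stop)
So -27/10 = [-3; 3, 3].

[-3; 3, 3]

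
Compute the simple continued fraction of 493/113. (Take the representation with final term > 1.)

493 = 4·113 + 41
113 = 2·41 + 31
41 = 1·31 + 10
31 = 3·10 + 1
10 = 10·1 + 0  (stop)
So 493/113 = [4; 2, 1, 3, 10].

[4; 2, 1, 3, 10]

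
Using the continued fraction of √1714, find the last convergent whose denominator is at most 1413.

34321/829

√1714 = [41; 2, 2, 82, …] (period length 3).
Convergents:
  p_0/q_0 = 41/1
  p_1/q_1 = 83/2
  p_2/q_2 = 207/5
  p_3/q_3 = 17057/412
  p_4/q_4 = 34321/829
  p_5/q_5 = 85699/2070
q_4 = 829 ≤ 1413 < 2070 = q_5, so the answer is 34321/829.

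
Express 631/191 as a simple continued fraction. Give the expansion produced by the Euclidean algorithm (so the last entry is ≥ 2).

[3; 3, 3, 2, 2, 3]

631 = 3·191 + 58
191 = 3·58 + 17
58 = 3·17 + 7
17 = 2·7 + 3
7 = 2·3 + 1
3 = 3·1 + 0  (stop)
So 631/191 = [3; 3, 3, 2, 2, 3].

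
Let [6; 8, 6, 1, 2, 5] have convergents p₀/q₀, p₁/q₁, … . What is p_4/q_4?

998/163

Using pₖ = aₖpₖ₋₁ + pₖ₋₂, qₖ = aₖqₖ₋₁ + qₖ₋₂ (with p₋₁=1, p₋₂=0, q₋₁=0, q₋₂=1):
  k=0: a=6, p=6, q=1
  k=1: a=8, p=49, q=8
  k=2: a=6, p=300, q=49
  k=3: a=1, p=349, q=57
  k=4: a=2, p=998, q=163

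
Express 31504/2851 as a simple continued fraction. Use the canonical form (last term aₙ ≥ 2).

31504 = 11*2851 + 143
2851 = 19*143 + 134
143 = 1*134 + 9
134 = 14*9 + 8
9 = 1*8 + 1
8 = 8*1 + 0  (stop)
So 31504/2851 = [11; 19, 1, 14, 1, 8].

[11; 19, 1, 14, 1, 8]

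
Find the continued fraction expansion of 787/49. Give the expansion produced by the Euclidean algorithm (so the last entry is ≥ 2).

[16; 16, 3]

787 = 16×49 + 3
49 = 16×3 + 1
3 = 3×1 + 0  (stop)
So 787/49 = [16; 16, 3].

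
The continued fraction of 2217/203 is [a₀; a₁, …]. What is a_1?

1

2217 = 10·203 + 187   →  a_0 = 10
203 = 1·187 + 16   →  a_1 = 1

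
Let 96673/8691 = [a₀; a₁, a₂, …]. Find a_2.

96673 = 11·8691 + 1072   →  a_0 = 11
8691 = 8·1072 + 115   →  a_1 = 8
1072 = 9·115 + 37   →  a_2 = 9

9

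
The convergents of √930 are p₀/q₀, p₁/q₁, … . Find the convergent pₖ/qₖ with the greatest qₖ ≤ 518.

7441/244

√930 = [30; 2, 60, …] (period length 2).
Convergents:
  p_0/q_0 = 30/1
  p_1/q_1 = 61/2
  p_2/q_2 = 3690/121
  p_3/q_3 = 7441/244
  p_4/q_4 = 450150/14761
q_3 = 244 ≤ 518 < 14761 = q_4, so the answer is 7441/244.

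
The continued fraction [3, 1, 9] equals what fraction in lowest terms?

39/10

Fold from the inside: start with 9/1.
  1 + 1/9 = 10/9
  3 + 9/10 = 39/10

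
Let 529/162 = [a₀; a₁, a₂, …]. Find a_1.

529 = 3·162 + 43   →  a_0 = 3
162 = 3·43 + 33   →  a_1 = 3

3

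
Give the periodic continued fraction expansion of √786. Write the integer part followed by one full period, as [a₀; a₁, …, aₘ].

[28; 28, 56]

a₀ = ⌊√786⌋ = 28.
With m₀=0, d₀=1 and mₖ₊₁ = dₖaₖ − mₖ, dₖ₊₁ = (n − mₖ₊₁²)/dₖ, aₖ₊₁ = ⌊(a₀+mₖ₊₁)/dₖ₊₁⌋:
  k=1: m=28, d=2, a=28
  k=2: m=28, d=1, a=56
d=1 and a=2a₀=56 at k=2, so the next step gives (m, d) = (28, 2) again — its k=1 value — and the period has length 2.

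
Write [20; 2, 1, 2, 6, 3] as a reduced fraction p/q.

Using pₖ = aₖpₖ₋₁ + pₖ₋₂ and qₖ = aₖqₖ₋₁ + qₖ₋₂:
  k=0: a=20, p=20, q=1
  k=1: a=2, p=41, q=2
  k=2: a=1, p=61, q=3
  k=3: a=2, p=163, q=8
  k=4: a=6, p=1039, q=51
  k=5: a=3, p=3280, q=161

3280/161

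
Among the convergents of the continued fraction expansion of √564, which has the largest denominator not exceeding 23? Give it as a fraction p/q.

√564 = [23; 1, 2, 1, 46, …] (period length 4).
Convergents:
  p_0/q_0 = 23/1
  p_1/q_1 = 24/1
  p_2/q_2 = 71/3
  p_3/q_3 = 95/4
  p_4/q_4 = 4441/187
q_3 = 4 ≤ 23 < 187 = q_4, so the answer is 95/4.

95/4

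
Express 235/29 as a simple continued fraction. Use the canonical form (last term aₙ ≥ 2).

235 = 8×29 + 3
29 = 9×3 + 2
3 = 1×2 + 1
2 = 2×1 + 0  (stop)
So 235/29 = [8; 9, 1, 2].

[8; 9, 1, 2]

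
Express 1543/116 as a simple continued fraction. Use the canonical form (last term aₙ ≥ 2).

[13; 3, 3, 5, 2]

1543 = 13·116 + 35
116 = 3·35 + 11
35 = 3·11 + 2
11 = 5·2 + 1
2 = 2·1 + 0  (stop)
So 1543/116 = [13; 3, 3, 5, 2].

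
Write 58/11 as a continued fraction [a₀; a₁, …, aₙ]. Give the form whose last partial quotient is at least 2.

[5; 3, 1, 2]

58 = 5·11 + 3
11 = 3·3 + 2
3 = 1·2 + 1
2 = 2·1 + 0  (stop)
So 58/11 = [5; 3, 1, 2].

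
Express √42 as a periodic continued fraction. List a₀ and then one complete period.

a₀ = ⌊√42⌋ = 6.
With m₀=0, d₀=1 and mₖ₊₁ = dₖaₖ − mₖ, dₖ₊₁ = (n − mₖ₊₁²)/dₖ, aₖ₊₁ = ⌊(a₀+mₖ₊₁)/dₖ₊₁⌋:
  k=1: m=6, d=6, a=2
  k=2: m=6, d=1, a=12
d=1 and a=2a₀=12 at k=2, so the next step gives (m, d) = (6, 6) again — its k=1 value — and the period has length 2.

[6; 2, 12]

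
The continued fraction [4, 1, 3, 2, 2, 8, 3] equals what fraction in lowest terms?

2754/577

Fold from the inside: start with 3/1.
  8 + 1/3 = 25/3
  2 + 3/25 = 53/25
  2 + 25/53 = 131/53
  3 + 53/131 = 446/131
  1 + 131/446 = 577/446
  4 + 446/577 = 2754/577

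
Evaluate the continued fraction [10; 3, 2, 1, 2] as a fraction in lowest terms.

Using pₖ = aₖpₖ₋₁ + pₖ₋₂ and qₖ = aₖqₖ₋₁ + qₖ₋₂:
  k=0: a=10, p=10, q=1
  k=1: a=3, p=31, q=3
  k=2: a=2, p=72, q=7
  k=3: a=1, p=103, q=10
  k=4: a=2, p=278, q=27

278/27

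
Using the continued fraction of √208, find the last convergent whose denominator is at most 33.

√208 = [14; 2, 2, 1, 2, 2, 28, …] (period length 6).
Convergents:
  p_0/q_0 = 14/1
  p_1/q_1 = 29/2
  p_2/q_2 = 72/5
  p_3/q_3 = 101/7
  p_4/q_4 = 274/19
  p_5/q_5 = 649/45
q_4 = 19 ≤ 33 < 45 = q_5, so the answer is 274/19.

274/19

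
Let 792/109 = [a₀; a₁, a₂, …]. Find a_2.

1

792 = 7·109 + 29   →  a_0 = 7
109 = 3·29 + 22   →  a_1 = 3
29 = 1·22 + 7   →  a_2 = 1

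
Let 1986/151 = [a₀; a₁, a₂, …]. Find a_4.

3

1986 = 13·151 + 23   →  a_0 = 13
151 = 6·23 + 13   →  a_1 = 6
23 = 1·13 + 10   →  a_2 = 1
13 = 1·10 + 3   →  a_3 = 1
10 = 3·3 + 1   →  a_4 = 3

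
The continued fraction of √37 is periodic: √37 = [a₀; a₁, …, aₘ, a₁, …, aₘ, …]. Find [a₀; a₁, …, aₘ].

a₀ = ⌊√37⌋ = 6.
With m₀=0, d₀=1 and mₖ₊₁ = dₖaₖ − mₖ, dₖ₊₁ = (n − mₖ₊₁²)/dₖ, aₖ₊₁ = ⌊(a₀+mₖ₊₁)/dₖ₊₁⌋:
  k=1: m=6, d=1, a=12
d=1 and a=2a₀=12 at k=1, so the next step gives (m, d) = (6, 1) again — its k=1 value — and the period has length 1.

[6; 12]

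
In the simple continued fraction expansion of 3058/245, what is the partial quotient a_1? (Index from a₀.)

3058 = 12·245 + 118   →  a_0 = 12
245 = 2·118 + 9   →  a_1 = 2

2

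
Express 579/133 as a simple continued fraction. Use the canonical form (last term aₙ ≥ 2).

579 = 4*133 + 47
133 = 2*47 + 39
47 = 1*39 + 8
39 = 4*8 + 7
8 = 1*7 + 1
7 = 7*1 + 0  (stop)
So 579/133 = [4; 2, 1, 4, 1, 7].

[4; 2, 1, 4, 1, 7]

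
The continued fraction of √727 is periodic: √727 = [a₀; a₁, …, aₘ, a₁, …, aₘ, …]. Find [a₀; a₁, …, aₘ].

[26; 1, 25, 1, 52]

a₀ = ⌊√727⌋ = 26.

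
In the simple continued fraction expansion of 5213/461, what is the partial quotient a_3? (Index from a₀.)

5213 = 11·461 + 142   →  a_0 = 11
461 = 3·142 + 35   →  a_1 = 3
142 = 4·35 + 2   →  a_2 = 4
35 = 17·2 + 1   →  a_3 = 17

17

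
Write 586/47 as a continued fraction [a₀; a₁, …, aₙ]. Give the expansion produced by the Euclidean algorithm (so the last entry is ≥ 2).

586 = 12·47 + 22
47 = 2·22 + 3
22 = 7·3 + 1
3 = 3·1 + 0  (stop)
So 586/47 = [12; 2, 7, 3].

[12; 2, 7, 3]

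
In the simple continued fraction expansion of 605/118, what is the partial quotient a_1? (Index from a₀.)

605 = 5·118 + 15   →  a_0 = 5
118 = 7·15 + 13   →  a_1 = 7

7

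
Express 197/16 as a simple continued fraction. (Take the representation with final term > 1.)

[12; 3, 5]

197 = 12*16 + 5
16 = 3*5 + 1
5 = 5*1 + 0  (stop)
So 197/16 = [12; 3, 5].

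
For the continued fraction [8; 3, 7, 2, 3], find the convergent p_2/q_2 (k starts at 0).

183/22

Using pₖ = aₖpₖ₋₁ + pₖ₋₂, qₖ = aₖqₖ₋₁ + qₖ₋₂ (with p₋₁=1, p₋₂=0, q₋₁=0, q₋₂=1):
  k=0: a=8, p=8, q=1
  k=1: a=3, p=25, q=3
  k=2: a=7, p=183, q=22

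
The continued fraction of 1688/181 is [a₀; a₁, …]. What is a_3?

1

1688 = 9·181 + 59   →  a_0 = 9
181 = 3·59 + 4   →  a_1 = 3
59 = 14·4 + 3   →  a_2 = 14
4 = 1·3 + 1   →  a_3 = 1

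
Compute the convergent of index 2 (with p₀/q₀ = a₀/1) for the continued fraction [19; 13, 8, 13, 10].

Using pₖ = aₖpₖ₋₁ + pₖ₋₂, qₖ = aₖqₖ₋₁ + qₖ₋₂ (with p₋₁=1, p₋₂=0, q₋₁=0, q₋₂=1):
  k=0: a=19, p=19, q=1
  k=1: a=13, p=248, q=13
  k=2: a=8, p=2003, q=105

2003/105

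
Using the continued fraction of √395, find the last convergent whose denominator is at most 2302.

√395 = [19; 1, 6, 1, 38, …] (period length 4).
Convergents:
  p_0/q_0 = 19/1
  p_1/q_1 = 20/1
  p_2/q_2 = 139/7
  p_3/q_3 = 159/8
  p_4/q_4 = 6181/311
  p_5/q_5 = 6340/319
  p_6/q_6 = 44221/2225
  p_7/q_7 = 50561/2544
q_6 = 2225 ≤ 2302 < 2544 = q_7, so the answer is 44221/2225.

44221/2225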